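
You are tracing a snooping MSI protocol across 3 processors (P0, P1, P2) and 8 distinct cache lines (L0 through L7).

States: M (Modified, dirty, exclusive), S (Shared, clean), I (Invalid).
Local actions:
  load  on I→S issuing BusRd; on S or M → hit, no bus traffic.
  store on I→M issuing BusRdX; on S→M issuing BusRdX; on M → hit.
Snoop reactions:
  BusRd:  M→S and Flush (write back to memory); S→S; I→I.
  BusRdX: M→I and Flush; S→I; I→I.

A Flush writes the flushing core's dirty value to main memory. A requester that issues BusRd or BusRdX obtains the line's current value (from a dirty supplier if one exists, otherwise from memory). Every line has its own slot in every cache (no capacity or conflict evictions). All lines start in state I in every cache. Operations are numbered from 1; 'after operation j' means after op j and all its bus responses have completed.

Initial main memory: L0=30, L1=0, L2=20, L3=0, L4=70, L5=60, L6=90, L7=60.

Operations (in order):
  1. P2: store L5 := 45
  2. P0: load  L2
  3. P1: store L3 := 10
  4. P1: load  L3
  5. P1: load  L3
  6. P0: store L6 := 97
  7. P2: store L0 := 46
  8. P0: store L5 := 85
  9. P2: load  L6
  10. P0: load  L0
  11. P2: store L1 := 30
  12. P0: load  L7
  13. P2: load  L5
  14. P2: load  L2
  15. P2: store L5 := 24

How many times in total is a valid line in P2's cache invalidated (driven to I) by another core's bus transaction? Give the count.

  op1 P2: store L5 := 45 → I/I/M on L5; bus BusRdX; mem=60
  op2 P0: load  L2 → S/I/I on L2; bus BusRd; mem=20
  op3 P1: store L3 := 10 → I/M/I on L3; bus BusRdX; mem=0
  op4 P1: load  L3 → I/M/I on L3; bus (none); mem=0
  op5 P1: load  L3 → I/M/I on L3; bus (none); mem=0
  op6 P0: store L6 := 97 → M/I/I on L6; bus BusRdX; mem=90
  op7 P2: store L0 := 46 → I/I/M on L0; bus BusRdX; mem=30
  op8 P0: store L5 := 85 → M/I/I on L5; bus BusRdX Flush; mem=45
  op9 P2: load  L6 → S/I/S on L6; bus BusRd Flush; mem=97
  op10 P0: load  L0 → S/I/S on L0; bus BusRd Flush; mem=46
  op11 P2: store L1 := 30 → I/I/M on L1; bus BusRdX; mem=0
  op12 P0: load  L7 → S/I/I on L7; bus BusRd; mem=60
  op13 P2: load  L5 → S/I/S on L5; bus BusRd Flush; mem=85
  op14 P2: load  L2 → S/I/S on L2; bus BusRd; mem=20
  op15 P2: store L5 := 24 → I/I/M on L5; bus BusRdX; mem=85

invalidations = 1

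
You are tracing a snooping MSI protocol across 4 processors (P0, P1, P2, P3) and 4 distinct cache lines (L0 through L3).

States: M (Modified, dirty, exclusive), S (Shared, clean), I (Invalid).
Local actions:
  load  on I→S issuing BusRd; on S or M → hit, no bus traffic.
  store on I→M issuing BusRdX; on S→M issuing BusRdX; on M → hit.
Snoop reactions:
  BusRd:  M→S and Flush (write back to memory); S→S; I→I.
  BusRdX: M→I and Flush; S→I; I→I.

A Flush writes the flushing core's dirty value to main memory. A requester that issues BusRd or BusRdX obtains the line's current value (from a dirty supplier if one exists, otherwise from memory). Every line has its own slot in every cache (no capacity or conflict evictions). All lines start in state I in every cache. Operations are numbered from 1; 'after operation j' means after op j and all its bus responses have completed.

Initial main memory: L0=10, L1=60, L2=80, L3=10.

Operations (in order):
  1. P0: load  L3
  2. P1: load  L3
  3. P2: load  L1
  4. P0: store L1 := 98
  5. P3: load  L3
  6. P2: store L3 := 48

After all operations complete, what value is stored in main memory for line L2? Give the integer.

  op1 P0: load  L3 → S/I/I/I on L3; bus BusRd; mem=10
  op2 P1: load  L3 → S/S/I/I on L3; bus BusRd; mem=10
  op3 P2: load  L1 → I/I/S/I on L1; bus BusRd; mem=60
  op4 P0: store L1 := 98 → M/I/I/I on L1; bus BusRdX; mem=60
  op5 P3: load  L3 → S/S/I/S on L3; bus BusRd; mem=10
  op6 P2: store L3 := 48 → I/I/M/I on L3; bus BusRdX; mem=10

memory[L2] = 80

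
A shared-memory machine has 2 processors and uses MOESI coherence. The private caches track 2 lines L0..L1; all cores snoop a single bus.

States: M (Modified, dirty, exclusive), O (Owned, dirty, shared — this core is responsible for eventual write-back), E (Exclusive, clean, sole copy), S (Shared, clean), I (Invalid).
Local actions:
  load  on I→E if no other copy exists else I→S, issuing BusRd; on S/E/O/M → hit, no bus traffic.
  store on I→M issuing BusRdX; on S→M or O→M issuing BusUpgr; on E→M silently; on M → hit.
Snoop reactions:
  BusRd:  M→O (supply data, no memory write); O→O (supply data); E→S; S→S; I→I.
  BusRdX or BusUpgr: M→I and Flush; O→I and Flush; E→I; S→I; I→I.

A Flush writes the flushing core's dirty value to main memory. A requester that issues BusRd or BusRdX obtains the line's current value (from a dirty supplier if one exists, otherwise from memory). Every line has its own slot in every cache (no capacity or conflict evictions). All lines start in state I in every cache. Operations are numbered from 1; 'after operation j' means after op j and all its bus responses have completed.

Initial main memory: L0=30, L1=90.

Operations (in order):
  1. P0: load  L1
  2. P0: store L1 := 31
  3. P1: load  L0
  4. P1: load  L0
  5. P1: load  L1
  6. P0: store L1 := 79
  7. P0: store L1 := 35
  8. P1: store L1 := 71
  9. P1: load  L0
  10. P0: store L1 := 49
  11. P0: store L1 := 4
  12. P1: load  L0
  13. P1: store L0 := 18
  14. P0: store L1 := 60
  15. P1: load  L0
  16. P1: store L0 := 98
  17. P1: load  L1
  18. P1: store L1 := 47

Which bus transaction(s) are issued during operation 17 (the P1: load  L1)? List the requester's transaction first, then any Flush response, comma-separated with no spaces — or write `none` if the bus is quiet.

  op1 P0: load  L1 → E/I on L1; bus BusRd; mem=90
  op2 P0: store L1 := 31 → M/I on L1; bus (none); mem=90
  op3 P1: load  L0 → I/E on L0; bus BusRd; mem=30
  op4 P1: load  L0 → I/E on L0; bus (none); mem=30
  op5 P1: load  L1 → O/S on L1; bus BusRd; mem=90
  op6 P0: store L1 := 79 → M/I on L1; bus BusUpgr; mem=90
  op7 P0: store L1 := 35 → M/I on L1; bus (none); mem=90
  op8 P1: store L1 := 71 → I/M on L1; bus BusRdX Flush; mem=35
  op9 P1: load  L0 → I/E on L0; bus (none); mem=30
  op10 P0: store L1 := 49 → M/I on L1; bus BusRdX Flush; mem=71
  op11 P0: store L1 := 4 → M/I on L1; bus (none); mem=71
  op12 P1: load  L0 → I/E on L0; bus (none); mem=30
  op13 P1: store L0 := 18 → I/M on L0; bus (none); mem=30
  op14 P0: store L1 := 60 → M/I on L1; bus (none); mem=71
  op15 P1: load  L0 → I/M on L0; bus (none); mem=30
  op16 P1: store L0 := 98 → I/M on L0; bus (none); mem=30
  op17 P1: load  L1 → O/S on L1; bus BusRd; mem=71
  op18 P1: store L1 := 47 → I/M on L1; bus BusUpgr Flush; mem=60

bus = BusRd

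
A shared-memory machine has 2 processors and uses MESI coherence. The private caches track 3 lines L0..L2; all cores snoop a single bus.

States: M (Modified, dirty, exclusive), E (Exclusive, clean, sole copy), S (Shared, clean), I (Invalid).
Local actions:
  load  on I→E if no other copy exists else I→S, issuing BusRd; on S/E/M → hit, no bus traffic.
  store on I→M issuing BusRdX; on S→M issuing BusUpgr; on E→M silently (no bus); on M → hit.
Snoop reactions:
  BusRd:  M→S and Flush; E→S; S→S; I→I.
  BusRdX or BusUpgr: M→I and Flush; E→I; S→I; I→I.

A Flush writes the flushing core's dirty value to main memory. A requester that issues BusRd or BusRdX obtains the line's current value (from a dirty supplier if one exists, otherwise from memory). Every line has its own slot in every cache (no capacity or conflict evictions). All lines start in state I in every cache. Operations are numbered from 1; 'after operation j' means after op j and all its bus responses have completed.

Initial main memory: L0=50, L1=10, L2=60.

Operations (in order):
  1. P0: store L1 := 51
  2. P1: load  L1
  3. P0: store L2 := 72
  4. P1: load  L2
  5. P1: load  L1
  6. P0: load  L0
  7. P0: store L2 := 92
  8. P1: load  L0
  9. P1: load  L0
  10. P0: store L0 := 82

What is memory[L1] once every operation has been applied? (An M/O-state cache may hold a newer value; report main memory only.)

memory[L1] = 51

  op1 P0: store L1 := 51 → M/I on L1; bus BusRdX; mem=10
  op2 P1: load  L1 → S/S on L1; bus BusRd Flush; mem=51
  op3 P0: store L2 := 72 → M/I on L2; bus BusRdX; mem=60
  op4 P1: load  L2 → S/S on L2; bus BusRd Flush; mem=72
  op5 P1: load  L1 → S/S on L1; bus (none); mem=51
  op6 P0: load  L0 → E/I on L0; bus BusRd; mem=50
  op7 P0: store L2 := 92 → M/I on L2; bus BusUpgr; mem=72
  op8 P1: load  L0 → S/S on L0; bus BusRd; mem=50
  op9 P1: load  L0 → S/S on L0; bus (none); mem=50
  op10 P0: store L0 := 82 → M/I on L0; bus BusUpgr; mem=50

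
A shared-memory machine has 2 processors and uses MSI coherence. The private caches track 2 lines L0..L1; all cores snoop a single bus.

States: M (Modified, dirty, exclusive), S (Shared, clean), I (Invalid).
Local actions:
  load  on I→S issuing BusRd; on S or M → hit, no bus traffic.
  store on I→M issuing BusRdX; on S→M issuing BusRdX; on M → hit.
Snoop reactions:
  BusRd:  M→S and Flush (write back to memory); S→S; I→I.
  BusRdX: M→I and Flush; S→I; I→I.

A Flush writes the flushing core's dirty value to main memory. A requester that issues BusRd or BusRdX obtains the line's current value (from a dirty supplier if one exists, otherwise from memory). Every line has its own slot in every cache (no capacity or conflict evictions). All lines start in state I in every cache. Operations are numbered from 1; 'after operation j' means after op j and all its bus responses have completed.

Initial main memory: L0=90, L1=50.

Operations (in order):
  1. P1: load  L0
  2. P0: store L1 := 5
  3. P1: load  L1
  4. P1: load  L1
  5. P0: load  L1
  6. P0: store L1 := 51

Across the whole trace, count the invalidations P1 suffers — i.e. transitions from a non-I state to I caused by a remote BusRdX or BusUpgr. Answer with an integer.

invalidations = 1

  op1 P1: load  L0 → I/S on L0; bus BusRd; mem=90
  op2 P0: store L1 := 5 → M/I on L1; bus BusRdX; mem=50
  op3 P1: load  L1 → S/S on L1; bus BusRd Flush; mem=5
  op4 P1: load  L1 → S/S on L1; bus (none); mem=5
  op5 P0: load  L1 → S/S on L1; bus (none); mem=5
  op6 P0: store L1 := 51 → M/I on L1; bus BusRdX; mem=5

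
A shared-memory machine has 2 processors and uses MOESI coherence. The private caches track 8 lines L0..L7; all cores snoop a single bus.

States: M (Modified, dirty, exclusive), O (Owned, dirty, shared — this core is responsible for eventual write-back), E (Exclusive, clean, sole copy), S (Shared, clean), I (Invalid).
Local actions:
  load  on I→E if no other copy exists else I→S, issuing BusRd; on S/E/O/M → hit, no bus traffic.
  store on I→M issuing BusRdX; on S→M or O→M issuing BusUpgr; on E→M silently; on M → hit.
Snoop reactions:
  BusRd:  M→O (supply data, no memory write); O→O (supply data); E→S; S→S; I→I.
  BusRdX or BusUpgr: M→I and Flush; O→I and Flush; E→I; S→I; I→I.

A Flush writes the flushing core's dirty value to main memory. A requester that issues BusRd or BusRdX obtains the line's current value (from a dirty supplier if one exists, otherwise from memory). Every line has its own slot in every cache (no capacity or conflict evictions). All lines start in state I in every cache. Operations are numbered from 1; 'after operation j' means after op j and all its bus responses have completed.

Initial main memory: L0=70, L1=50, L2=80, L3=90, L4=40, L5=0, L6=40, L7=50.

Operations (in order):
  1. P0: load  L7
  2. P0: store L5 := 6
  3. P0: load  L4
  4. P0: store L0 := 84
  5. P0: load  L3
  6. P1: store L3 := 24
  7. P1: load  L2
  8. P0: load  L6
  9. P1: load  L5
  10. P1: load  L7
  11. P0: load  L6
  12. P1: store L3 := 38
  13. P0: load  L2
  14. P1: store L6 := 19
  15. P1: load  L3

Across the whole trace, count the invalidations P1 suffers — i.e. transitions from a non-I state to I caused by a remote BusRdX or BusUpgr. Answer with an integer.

invalidations = 0

  op1 P0: load  L7 → E/I on L7; bus BusRd; mem=50
  op2 P0: store L5 := 6 → M/I on L5; bus BusRdX; mem=0
  op3 P0: load  L4 → E/I on L4; bus BusRd; mem=40
  op4 P0: store L0 := 84 → M/I on L0; bus BusRdX; mem=70
  op5 P0: load  L3 → E/I on L3; bus BusRd; mem=90
  op6 P1: store L3 := 24 → I/M on L3; bus BusRdX; mem=90
  op7 P1: load  L2 → I/E on L2; bus BusRd; mem=80
  op8 P0: load  L6 → E/I on L6; bus BusRd; mem=40
  op9 P1: load  L5 → O/S on L5; bus BusRd; mem=0
  op10 P1: load  L7 → S/S on L7; bus BusRd; mem=50
  op11 P0: load  L6 → E/I on L6; bus (none); mem=40
  op12 P1: store L3 := 38 → I/M on L3; bus (none); mem=90
  op13 P0: load  L2 → S/S on L2; bus BusRd; mem=80
  op14 P1: store L6 := 19 → I/M on L6; bus BusRdX; mem=40
  op15 P1: load  L3 → I/M on L3; bus (none); mem=90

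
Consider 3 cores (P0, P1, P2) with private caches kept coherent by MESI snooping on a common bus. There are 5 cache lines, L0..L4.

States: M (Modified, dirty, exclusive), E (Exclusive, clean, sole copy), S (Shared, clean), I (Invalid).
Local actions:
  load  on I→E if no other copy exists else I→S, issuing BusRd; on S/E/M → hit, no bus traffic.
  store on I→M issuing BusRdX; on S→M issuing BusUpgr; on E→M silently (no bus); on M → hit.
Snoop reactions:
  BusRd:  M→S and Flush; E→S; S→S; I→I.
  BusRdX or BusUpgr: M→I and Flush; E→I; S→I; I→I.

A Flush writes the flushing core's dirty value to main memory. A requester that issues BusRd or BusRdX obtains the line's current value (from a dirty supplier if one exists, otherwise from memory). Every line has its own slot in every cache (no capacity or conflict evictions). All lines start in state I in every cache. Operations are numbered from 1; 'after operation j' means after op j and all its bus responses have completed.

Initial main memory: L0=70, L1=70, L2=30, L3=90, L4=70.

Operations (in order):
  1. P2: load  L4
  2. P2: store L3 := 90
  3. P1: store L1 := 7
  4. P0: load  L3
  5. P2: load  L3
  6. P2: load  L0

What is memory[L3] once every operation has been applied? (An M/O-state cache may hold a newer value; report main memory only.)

step 1: P2: load  L4  ⟶  IIE  (L4)  txn=BusRd  M[L4]=70
step 2: P2: store L3 := 90  ⟶  IIM  (L3)  txn=BusRdX  M[L3]=90
step 3: P1: store L1 := 7  ⟶  IMI  (L1)  txn=BusRdX  M[L1]=70
step 4: P0: load  L3  ⟶  SIS  (L3)  txn=BusRd+Flush  M[L3]=90
step 5: P2: load  L3  ⟶  SIS  (L3)  txn=∅  M[L3]=90
step 6: P2: load  L0  ⟶  IIE  (L0)  txn=BusRd  M[L0]=70

memory[L3] = 90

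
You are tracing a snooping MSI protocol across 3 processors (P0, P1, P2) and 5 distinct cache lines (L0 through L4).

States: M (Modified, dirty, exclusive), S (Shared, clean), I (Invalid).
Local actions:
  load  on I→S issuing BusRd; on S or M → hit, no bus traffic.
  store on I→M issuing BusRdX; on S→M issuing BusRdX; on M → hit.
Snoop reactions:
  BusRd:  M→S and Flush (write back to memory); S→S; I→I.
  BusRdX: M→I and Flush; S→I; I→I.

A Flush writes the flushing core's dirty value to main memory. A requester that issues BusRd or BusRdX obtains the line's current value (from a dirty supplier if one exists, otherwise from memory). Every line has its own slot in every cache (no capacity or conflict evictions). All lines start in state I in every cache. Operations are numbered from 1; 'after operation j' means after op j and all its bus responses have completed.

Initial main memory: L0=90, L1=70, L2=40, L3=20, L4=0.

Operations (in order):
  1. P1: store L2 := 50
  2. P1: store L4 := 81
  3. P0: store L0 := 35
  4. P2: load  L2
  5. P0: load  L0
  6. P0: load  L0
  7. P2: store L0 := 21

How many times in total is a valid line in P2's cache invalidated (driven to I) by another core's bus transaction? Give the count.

[1] P1: store L2 := 50 | P0:I, P1:M(50), P2:I | bus: BusRdX
[2] P1: store L4 := 81 | P0:I, P1:M(81), P2:I | bus: BusRdX
[3] P0: store L0 := 35 | P0:M(35), P1:I, P2:I | bus: BusRdX
[4] P2: load  L2 | P0:I, P1:S(50), P2:S(50) | bus: BusRd,Flush
[5] P0: load  L0 | P0:M(35), P1:I, P2:I | bus: none
[6] P0: load  L0 | P0:M(35), P1:I, P2:I | bus: none
[7] P2: store L0 := 21 | P0:I, P1:I, P2:M(21) | bus: BusRdX,Flush

invalidations = 0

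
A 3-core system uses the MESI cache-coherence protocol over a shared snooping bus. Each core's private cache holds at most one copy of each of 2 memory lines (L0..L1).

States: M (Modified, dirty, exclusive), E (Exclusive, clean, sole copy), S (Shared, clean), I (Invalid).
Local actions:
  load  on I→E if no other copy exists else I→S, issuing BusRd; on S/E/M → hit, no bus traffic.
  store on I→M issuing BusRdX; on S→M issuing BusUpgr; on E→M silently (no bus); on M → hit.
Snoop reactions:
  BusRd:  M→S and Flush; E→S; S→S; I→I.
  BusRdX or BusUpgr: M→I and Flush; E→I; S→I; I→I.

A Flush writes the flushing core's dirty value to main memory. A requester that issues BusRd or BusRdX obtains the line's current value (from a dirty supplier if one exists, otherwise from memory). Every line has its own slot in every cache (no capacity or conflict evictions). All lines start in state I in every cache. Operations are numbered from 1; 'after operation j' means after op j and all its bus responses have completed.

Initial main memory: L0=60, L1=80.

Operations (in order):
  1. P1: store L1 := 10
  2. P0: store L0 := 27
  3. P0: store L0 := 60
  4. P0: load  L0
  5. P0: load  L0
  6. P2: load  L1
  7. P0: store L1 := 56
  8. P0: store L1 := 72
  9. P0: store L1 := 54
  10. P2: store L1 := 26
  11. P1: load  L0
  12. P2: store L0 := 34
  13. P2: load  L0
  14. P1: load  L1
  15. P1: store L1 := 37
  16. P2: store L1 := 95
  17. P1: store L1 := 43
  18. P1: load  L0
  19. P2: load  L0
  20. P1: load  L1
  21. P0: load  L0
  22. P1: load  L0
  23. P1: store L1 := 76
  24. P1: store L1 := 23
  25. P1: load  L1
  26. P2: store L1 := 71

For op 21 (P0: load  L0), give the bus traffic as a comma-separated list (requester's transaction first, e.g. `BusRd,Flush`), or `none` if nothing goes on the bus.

1. P1: store L1 := 10  bus=[BusRdX]  L1: P0=I P1=M P2=I  mem[L1]=80
2. P0: store L0 := 27  bus=[BusRdX]  L0: P0=M P1=I P2=I  mem[L0]=60
3. P0: store L0 := 60  bus=[-]  L0: P0=M P1=I P2=I  mem[L0]=60
4. P0: load  L0  bus=[-]  L0: P0=M P1=I P2=I  mem[L0]=60
5. P0: load  L0  bus=[-]  L0: P0=M P1=I P2=I  mem[L0]=60
6. P2: load  L1  bus=[BusRd,Flush]  L1: P0=I P1=S P2=S  mem[L1]=10
7. P0: store L1 := 56  bus=[BusRdX]  L1: P0=M P1=I P2=I  mem[L1]=10
8. P0: store L1 := 72  bus=[-]  L1: P0=M P1=I P2=I  mem[L1]=10
9. P0: store L1 := 54  bus=[-]  L1: P0=M P1=I P2=I  mem[L1]=10
10. P2: store L1 := 26  bus=[BusRdX,Flush]  L1: P0=I P1=I P2=M  mem[L1]=54
11. P1: load  L0  bus=[BusRd,Flush]  L0: P0=S P1=S P2=I  mem[L0]=60
12. P2: store L0 := 34  bus=[BusRdX]  L0: P0=I P1=I P2=M  mem[L0]=60
13. P2: load  L0  bus=[-]  L0: P0=I P1=I P2=M  mem[L0]=60
14. P1: load  L1  bus=[BusRd,Flush]  L1: P0=I P1=S P2=S  mem[L1]=26
15. P1: store L1 := 37  bus=[BusUpgr]  L1: P0=I P1=M P2=I  mem[L1]=26
16. P2: store L1 := 95  bus=[BusRdX,Flush]  L1: P0=I P1=I P2=M  mem[L1]=37
17. P1: store L1 := 43  bus=[BusRdX,Flush]  L1: P0=I P1=M P2=I  mem[L1]=95
18. P1: load  L0  bus=[BusRd,Flush]  L0: P0=I P1=S P2=S  mem[L0]=34
19. P2: load  L0  bus=[-]  L0: P0=I P1=S P2=S  mem[L0]=34
20. P1: load  L1  bus=[-]  L1: P0=I P1=M P2=I  mem[L1]=95
21. P0: load  L0  bus=[BusRd]  L0: P0=S P1=S P2=S  mem[L0]=34
22. P1: load  L0  bus=[-]  L0: P0=S P1=S P2=S  mem[L0]=34
23. P1: store L1 := 76  bus=[-]  L1: P0=I P1=M P2=I  mem[L1]=95
24. P1: store L1 := 23  bus=[-]  L1: P0=I P1=M P2=I  mem[L1]=95
25. P1: load  L1  bus=[-]  L1: P0=I P1=M P2=I  mem[L1]=95
26. P2: store L1 := 71  bus=[BusRdX,Flush]  L1: P0=I P1=I P2=M  mem[L1]=23

bus = BusRd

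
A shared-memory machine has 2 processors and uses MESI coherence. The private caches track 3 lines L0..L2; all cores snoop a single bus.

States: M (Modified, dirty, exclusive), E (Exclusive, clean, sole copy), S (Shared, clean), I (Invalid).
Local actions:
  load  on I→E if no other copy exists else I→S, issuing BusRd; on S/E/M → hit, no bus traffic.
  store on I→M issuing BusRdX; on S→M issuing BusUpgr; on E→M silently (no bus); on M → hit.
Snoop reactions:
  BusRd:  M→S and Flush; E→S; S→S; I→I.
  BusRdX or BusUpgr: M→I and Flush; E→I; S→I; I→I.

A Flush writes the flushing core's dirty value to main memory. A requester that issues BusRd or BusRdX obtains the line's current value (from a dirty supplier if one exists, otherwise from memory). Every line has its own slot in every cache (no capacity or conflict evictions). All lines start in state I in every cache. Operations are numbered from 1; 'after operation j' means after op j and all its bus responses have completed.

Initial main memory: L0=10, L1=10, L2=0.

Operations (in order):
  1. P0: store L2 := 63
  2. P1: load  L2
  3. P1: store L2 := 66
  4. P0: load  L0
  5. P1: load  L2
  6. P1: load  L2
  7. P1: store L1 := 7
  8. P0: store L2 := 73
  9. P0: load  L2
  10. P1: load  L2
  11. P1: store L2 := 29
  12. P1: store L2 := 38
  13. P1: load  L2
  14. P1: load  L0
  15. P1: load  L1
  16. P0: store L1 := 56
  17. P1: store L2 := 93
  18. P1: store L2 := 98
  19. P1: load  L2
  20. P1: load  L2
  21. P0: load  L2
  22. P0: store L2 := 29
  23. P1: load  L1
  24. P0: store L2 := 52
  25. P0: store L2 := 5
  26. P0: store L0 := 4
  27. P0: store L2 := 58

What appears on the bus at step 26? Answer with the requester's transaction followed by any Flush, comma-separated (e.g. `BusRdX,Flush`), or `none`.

  op1 P0: store L2 := 63 → M/I on L2; bus BusRdX; mem=0
  op2 P1: load  L2 → S/S on L2; bus BusRd Flush; mem=63
  op3 P1: store L2 := 66 → I/M on L2; bus BusUpgr; mem=63
  op4 P0: load  L0 → E/I on L0; bus BusRd; mem=10
  op5 P1: load  L2 → I/M on L2; bus (none); mem=63
  op6 P1: load  L2 → I/M on L2; bus (none); mem=63
  op7 P1: store L1 := 7 → I/M on L1; bus BusRdX; mem=10
  op8 P0: store L2 := 73 → M/I on L2; bus BusRdX Flush; mem=66
  op9 P0: load  L2 → M/I on L2; bus (none); mem=66
  op10 P1: load  L2 → S/S on L2; bus BusRd Flush; mem=73
  op11 P1: store L2 := 29 → I/M on L2; bus BusUpgr; mem=73
  op12 P1: store L2 := 38 → I/M on L2; bus (none); mem=73
  op13 P1: load  L2 → I/M on L2; bus (none); mem=73
  op14 P1: load  L0 → S/S on L0; bus BusRd; mem=10
  op15 P1: load  L1 → I/M on L1; bus (none); mem=10
  op16 P0: store L1 := 56 → M/I on L1; bus BusRdX Flush; mem=7
  op17 P1: store L2 := 93 → I/M on L2; bus (none); mem=73
  op18 P1: store L2 := 98 → I/M on L2; bus (none); mem=73
  op19 P1: load  L2 → I/M on L2; bus (none); mem=73
  op20 P1: load  L2 → I/M on L2; bus (none); mem=73
  op21 P0: load  L2 → S/S on L2; bus BusRd Flush; mem=98
  op22 P0: store L2 := 29 → M/I on L2; bus BusUpgr; mem=98
  op23 P1: load  L1 → S/S on L1; bus BusRd Flush; mem=56
  op24 P0: store L2 := 52 → M/I on L2; bus (none); mem=98
  op25 P0: store L2 := 5 → M/I on L2; bus (none); mem=98
  op26 P0: store L0 := 4 → M/I on L0; bus BusUpgr; mem=10
  op27 P0: store L2 := 58 → M/I on L2; bus (none); mem=98

bus = BusUpgr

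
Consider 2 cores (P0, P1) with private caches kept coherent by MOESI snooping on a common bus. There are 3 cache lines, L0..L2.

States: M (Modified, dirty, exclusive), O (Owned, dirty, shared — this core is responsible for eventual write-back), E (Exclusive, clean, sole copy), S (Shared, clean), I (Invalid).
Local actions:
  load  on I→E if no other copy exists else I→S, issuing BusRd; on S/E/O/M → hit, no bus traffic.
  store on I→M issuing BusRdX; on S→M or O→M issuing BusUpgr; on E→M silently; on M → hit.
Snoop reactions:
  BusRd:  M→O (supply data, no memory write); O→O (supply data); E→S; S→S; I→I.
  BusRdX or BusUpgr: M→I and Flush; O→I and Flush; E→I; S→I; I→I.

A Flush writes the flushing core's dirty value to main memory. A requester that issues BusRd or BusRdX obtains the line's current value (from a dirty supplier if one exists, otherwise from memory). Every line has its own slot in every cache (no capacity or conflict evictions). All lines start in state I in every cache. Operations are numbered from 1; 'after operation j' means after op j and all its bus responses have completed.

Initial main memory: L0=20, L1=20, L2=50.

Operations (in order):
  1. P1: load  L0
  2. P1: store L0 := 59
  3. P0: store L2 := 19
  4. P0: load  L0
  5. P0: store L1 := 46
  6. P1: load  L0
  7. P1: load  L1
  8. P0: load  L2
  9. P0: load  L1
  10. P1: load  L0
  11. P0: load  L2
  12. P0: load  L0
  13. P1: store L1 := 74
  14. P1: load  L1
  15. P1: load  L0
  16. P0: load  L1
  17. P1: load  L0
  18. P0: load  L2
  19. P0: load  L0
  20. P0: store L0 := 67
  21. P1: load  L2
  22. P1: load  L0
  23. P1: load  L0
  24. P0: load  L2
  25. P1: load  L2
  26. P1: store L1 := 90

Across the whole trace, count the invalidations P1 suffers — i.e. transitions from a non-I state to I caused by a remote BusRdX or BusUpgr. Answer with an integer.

invalidations = 1

  op1 P1: load  L0 → I/E on L0; bus BusRd; mem=20
  op2 P1: store L0 := 59 → I/M on L0; bus (none); mem=20
  op3 P0: store L2 := 19 → M/I on L2; bus BusRdX; mem=50
  op4 P0: load  L0 → S/O on L0; bus BusRd; mem=20
  op5 P0: store L1 := 46 → M/I on L1; bus BusRdX; mem=20
  op6 P1: load  L0 → S/O on L0; bus (none); mem=20
  op7 P1: load  L1 → O/S on L1; bus BusRd; mem=20
  op8 P0: load  L2 → M/I on L2; bus (none); mem=50
  op9 P0: load  L1 → O/S on L1; bus (none); mem=20
  op10 P1: load  L0 → S/O on L0; bus (none); mem=20
  op11 P0: load  L2 → M/I on L2; bus (none); mem=50
  op12 P0: load  L0 → S/O on L0; bus (none); mem=20
  op13 P1: store L1 := 74 → I/M on L1; bus BusUpgr Flush; mem=46
  op14 P1: load  L1 → I/M on L1; bus (none); mem=46
  op15 P1: load  L0 → S/O on L0; bus (none); mem=20
  op16 P0: load  L1 → S/O on L1; bus BusRd; mem=46
  op17 P1: load  L0 → S/O on L0; bus (none); mem=20
  op18 P0: load  L2 → M/I on L2; bus (none); mem=50
  op19 P0: load  L0 → S/O on L0; bus (none); mem=20
  op20 P0: store L0 := 67 → M/I on L0; bus BusUpgr Flush; mem=59
  op21 P1: load  L2 → O/S on L2; bus BusRd; mem=50
  op22 P1: load  L0 → O/S on L0; bus BusRd; mem=59
  op23 P1: load  L0 → O/S on L0; bus (none); mem=59
  op24 P0: load  L2 → O/S on L2; bus (none); mem=50
  op25 P1: load  L2 → O/S on L2; bus (none); mem=50
  op26 P1: store L1 := 90 → I/M on L1; bus BusUpgr; mem=46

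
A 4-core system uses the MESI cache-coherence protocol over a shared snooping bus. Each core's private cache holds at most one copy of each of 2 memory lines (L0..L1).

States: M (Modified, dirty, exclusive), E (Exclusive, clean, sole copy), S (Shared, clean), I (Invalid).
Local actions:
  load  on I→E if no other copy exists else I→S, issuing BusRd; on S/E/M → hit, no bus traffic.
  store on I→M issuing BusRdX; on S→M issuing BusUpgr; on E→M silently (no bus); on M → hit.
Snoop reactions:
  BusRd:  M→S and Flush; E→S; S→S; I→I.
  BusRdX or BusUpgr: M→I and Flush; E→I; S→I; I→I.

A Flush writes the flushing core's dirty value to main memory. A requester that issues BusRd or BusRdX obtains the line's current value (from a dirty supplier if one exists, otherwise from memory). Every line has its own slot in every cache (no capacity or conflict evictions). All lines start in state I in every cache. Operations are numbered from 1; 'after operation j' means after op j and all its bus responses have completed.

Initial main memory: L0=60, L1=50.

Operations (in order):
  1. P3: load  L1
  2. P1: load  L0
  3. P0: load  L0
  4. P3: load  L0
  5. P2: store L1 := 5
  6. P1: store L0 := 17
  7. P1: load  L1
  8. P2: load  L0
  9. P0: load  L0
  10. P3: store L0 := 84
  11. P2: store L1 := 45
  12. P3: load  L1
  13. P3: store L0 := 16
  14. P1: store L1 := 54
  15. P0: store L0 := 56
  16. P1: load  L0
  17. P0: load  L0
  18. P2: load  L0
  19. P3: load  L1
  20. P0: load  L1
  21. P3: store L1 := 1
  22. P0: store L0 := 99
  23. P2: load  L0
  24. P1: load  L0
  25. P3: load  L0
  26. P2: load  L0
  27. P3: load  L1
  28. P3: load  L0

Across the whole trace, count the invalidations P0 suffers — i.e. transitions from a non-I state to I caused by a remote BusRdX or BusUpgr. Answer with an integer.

invalidations = 3

  op1 P3: load  L1 → I/I/I/E on L1; bus BusRd; mem=50
  op2 P1: load  L0 → I/E/I/I on L0; bus BusRd; mem=60
  op3 P0: load  L0 → S/S/I/I on L0; bus BusRd; mem=60
  op4 P3: load  L0 → S/S/I/S on L0; bus BusRd; mem=60
  op5 P2: store L1 := 5 → I/I/M/I on L1; bus BusRdX; mem=50
  op6 P1: store L0 := 17 → I/M/I/I on L0; bus BusUpgr; mem=60
  op7 P1: load  L1 → I/S/S/I on L1; bus BusRd Flush; mem=5
  op8 P2: load  L0 → I/S/S/I on L0; bus BusRd Flush; mem=17
  op9 P0: load  L0 → S/S/S/I on L0; bus BusRd; mem=17
  op10 P3: store L0 := 84 → I/I/I/M on L0; bus BusRdX; mem=17
  op11 P2: store L1 := 45 → I/I/M/I on L1; bus BusUpgr; mem=5
  op12 P3: load  L1 → I/I/S/S on L1; bus BusRd Flush; mem=45
  op13 P3: store L0 := 16 → I/I/I/M on L0; bus (none); mem=17
  op14 P1: store L1 := 54 → I/M/I/I on L1; bus BusRdX; mem=45
  op15 P0: store L0 := 56 → M/I/I/I on L0; bus BusRdX Flush; mem=16
  op16 P1: load  L0 → S/S/I/I on L0; bus BusRd Flush; mem=56
  op17 P0: load  L0 → S/S/I/I on L0; bus (none); mem=56
  op18 P2: load  L0 → S/S/S/I on L0; bus BusRd; mem=56
  op19 P3: load  L1 → I/S/I/S on L1; bus BusRd Flush; mem=54
  op20 P0: load  L1 → S/S/I/S on L1; bus BusRd; mem=54
  op21 P3: store L1 := 1 → I/I/I/M on L1; bus BusUpgr; mem=54
  op22 P0: store L0 := 99 → M/I/I/I on L0; bus BusUpgr; mem=56
  op23 P2: load  L0 → S/I/S/I on L0; bus BusRd Flush; mem=99
  op24 P1: load  L0 → S/S/S/I on L0; bus BusRd; mem=99
  op25 P3: load  L0 → S/S/S/S on L0; bus BusRd; mem=99
  op26 P2: load  L0 → S/S/S/S on L0; bus (none); mem=99
  op27 P3: load  L1 → I/I/I/M on L1; bus (none); mem=54
  op28 P3: load  L0 → S/S/S/S on L0; bus (none); mem=99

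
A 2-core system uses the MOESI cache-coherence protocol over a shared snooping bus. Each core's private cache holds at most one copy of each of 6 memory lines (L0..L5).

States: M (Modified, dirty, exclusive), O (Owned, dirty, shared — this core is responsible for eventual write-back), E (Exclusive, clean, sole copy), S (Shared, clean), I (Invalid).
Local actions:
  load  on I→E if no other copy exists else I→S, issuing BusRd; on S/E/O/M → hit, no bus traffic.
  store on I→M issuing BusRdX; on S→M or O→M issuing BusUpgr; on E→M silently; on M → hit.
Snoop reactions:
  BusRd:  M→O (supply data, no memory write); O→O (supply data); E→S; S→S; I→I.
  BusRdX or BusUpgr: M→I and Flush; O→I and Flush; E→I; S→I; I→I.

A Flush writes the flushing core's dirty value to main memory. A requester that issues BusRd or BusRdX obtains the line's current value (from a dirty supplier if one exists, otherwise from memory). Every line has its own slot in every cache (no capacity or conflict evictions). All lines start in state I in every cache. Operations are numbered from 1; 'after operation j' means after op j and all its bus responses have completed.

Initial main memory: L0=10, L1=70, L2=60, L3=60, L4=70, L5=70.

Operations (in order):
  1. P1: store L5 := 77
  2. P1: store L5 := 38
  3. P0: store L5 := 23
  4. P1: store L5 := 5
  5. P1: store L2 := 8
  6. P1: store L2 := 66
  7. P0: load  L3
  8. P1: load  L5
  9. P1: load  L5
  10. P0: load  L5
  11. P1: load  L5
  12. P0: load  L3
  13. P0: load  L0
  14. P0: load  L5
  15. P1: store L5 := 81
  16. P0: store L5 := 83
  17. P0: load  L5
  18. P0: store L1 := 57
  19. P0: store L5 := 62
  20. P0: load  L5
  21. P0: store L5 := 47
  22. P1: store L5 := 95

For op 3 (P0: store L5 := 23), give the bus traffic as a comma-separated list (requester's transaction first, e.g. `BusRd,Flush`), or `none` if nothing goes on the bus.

  op1 P1: store L5 := 77 → I/M on L5; bus BusRdX; mem=70
  op2 P1: store L5 := 38 → I/M on L5; bus (none); mem=70
  op3 P0: store L5 := 23 → M/I on L5; bus BusRdX Flush; mem=38
  op4 P1: store L5 := 5 → I/M on L5; bus BusRdX Flush; mem=23
  op5 P1: store L2 := 8 → I/M on L2; bus BusRdX; mem=60
  op6 P1: store L2 := 66 → I/M on L2; bus (none); mem=60
  op7 P0: load  L3 → E/I on L3; bus BusRd; mem=60
  op8 P1: load  L5 → I/M on L5; bus (none); mem=23
  op9 P1: load  L5 → I/M on L5; bus (none); mem=23
  op10 P0: load  L5 → S/O on L5; bus BusRd; mem=23
  op11 P1: load  L5 → S/O on L5; bus (none); mem=23
  op12 P0: load  L3 → E/I on L3; bus (none); mem=60
  op13 P0: load  L0 → E/I on L0; bus BusRd; mem=10
  op14 P0: load  L5 → S/O on L5; bus (none); mem=23
  op15 P1: store L5 := 81 → I/M on L5; bus BusUpgr; mem=23
  op16 P0: store L5 := 83 → M/I on L5; bus BusRdX Flush; mem=81
  op17 P0: load  L5 → M/I on L5; bus (none); mem=81
  op18 P0: store L1 := 57 → M/I on L1; bus BusRdX; mem=70
  op19 P0: store L5 := 62 → M/I on L5; bus (none); mem=81
  op20 P0: load  L5 → M/I on L5; bus (none); mem=81
  op21 P0: store L5 := 47 → M/I on L5; bus (none); mem=81
  op22 P1: store L5 := 95 → I/M on L5; bus BusRdX Flush; mem=47

bus = BusRdX,Flush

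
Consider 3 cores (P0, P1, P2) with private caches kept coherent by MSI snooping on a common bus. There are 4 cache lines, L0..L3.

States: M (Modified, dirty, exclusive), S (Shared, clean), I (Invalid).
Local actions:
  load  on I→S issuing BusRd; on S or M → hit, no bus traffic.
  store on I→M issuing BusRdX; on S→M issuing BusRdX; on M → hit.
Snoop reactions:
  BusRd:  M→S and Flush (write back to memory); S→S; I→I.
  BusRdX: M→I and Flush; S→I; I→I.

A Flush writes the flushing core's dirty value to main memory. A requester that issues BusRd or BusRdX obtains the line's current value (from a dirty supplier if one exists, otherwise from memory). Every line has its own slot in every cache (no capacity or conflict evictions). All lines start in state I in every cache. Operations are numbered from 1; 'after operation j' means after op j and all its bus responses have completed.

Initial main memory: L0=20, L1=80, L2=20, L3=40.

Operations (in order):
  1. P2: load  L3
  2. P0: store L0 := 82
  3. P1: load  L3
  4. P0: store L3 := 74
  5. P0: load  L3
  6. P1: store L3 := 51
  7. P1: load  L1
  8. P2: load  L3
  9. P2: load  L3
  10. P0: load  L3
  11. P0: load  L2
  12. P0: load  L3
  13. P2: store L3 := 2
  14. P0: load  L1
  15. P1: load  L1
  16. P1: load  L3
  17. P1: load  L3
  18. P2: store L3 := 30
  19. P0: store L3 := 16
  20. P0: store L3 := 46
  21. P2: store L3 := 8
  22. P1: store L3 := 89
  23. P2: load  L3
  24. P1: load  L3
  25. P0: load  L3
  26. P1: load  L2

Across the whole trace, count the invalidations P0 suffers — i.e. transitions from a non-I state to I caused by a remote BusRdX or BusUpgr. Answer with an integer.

step 1: P2: load  L3  ⟶  IIS  (L3)  txn=BusRd  M[L3]=40
step 2: P0: store L0 := 82  ⟶  MII  (L0)  txn=BusRdX  M[L0]=20
step 3: P1: load  L3  ⟶  ISS  (L3)  txn=BusRd  M[L3]=40
step 4: P0: store L3 := 74  ⟶  MII  (L3)  txn=BusRdX  M[L3]=40
step 5: P0: load  L3  ⟶  MII  (L3)  txn=∅  M[L3]=40
step 6: P1: store L3 := 51  ⟶  IMI  (L3)  txn=BusRdX+Flush  M[L3]=74
step 7: P1: load  L1  ⟶  ISI  (L1)  txn=BusRd  M[L1]=80
step 8: P2: load  L3  ⟶  ISS  (L3)  txn=BusRd+Flush  M[L3]=51
step 9: P2: load  L3  ⟶  ISS  (L3)  txn=∅  M[L3]=51
step 10: P0: load  L3  ⟶  SSS  (L3)  txn=BusRd  M[L3]=51
step 11: P0: load  L2  ⟶  SII  (L2)  txn=BusRd  M[L2]=20
step 12: P0: load  L3  ⟶  SSS  (L3)  txn=∅  M[L3]=51
step 13: P2: store L3 := 2  ⟶  IIM  (L3)  txn=BusRdX  M[L3]=51
step 14: P0: load  L1  ⟶  SSI  (L1)  txn=BusRd  M[L1]=80
step 15: P1: load  L1  ⟶  SSI  (L1)  txn=∅  M[L1]=80
step 16: P1: load  L3  ⟶  ISS  (L3)  txn=BusRd+Flush  M[L3]=2
step 17: P1: load  L3  ⟶  ISS  (L3)  txn=∅  M[L3]=2
step 18: P2: store L3 := 30  ⟶  IIM  (L3)  txn=BusRdX  M[L3]=2
step 19: P0: store L3 := 16  ⟶  MII  (L3)  txn=BusRdX+Flush  M[L3]=30
step 20: P0: store L3 := 46  ⟶  MII  (L3)  txn=∅  M[L3]=30
step 21: P2: store L3 := 8  ⟶  IIM  (L3)  txn=BusRdX+Flush  M[L3]=46
step 22: P1: store L3 := 89  ⟶  IMI  (L3)  txn=BusRdX+Flush  M[L3]=8
step 23: P2: load  L3  ⟶  ISS  (L3)  txn=BusRd+Flush  M[L3]=89
step 24: P1: load  L3  ⟶  ISS  (L3)  txn=∅  M[L3]=89
step 25: P0: load  L3  ⟶  SSS  (L3)  txn=BusRd  M[L3]=89
step 26: P1: load  L2  ⟶  SSI  (L2)  txn=BusRd  M[L2]=20

invalidations = 3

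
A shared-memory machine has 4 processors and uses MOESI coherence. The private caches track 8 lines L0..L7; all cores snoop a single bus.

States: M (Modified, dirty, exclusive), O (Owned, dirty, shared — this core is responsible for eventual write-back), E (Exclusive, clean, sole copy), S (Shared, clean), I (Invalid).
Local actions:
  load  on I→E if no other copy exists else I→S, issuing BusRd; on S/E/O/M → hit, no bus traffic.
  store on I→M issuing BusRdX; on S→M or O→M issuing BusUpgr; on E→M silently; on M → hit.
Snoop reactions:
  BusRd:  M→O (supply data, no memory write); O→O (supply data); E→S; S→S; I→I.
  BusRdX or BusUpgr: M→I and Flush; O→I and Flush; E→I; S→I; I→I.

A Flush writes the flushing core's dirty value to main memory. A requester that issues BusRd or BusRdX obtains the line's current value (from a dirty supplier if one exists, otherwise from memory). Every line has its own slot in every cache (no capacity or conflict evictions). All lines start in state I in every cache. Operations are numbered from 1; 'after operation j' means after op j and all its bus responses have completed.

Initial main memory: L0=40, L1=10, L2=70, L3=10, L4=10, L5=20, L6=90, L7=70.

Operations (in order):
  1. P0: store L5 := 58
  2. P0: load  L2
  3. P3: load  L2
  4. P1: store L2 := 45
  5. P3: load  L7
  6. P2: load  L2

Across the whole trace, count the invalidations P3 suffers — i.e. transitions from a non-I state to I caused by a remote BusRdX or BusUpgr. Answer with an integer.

invalidations = 1

  op1 P0: store L5 := 58 → M/I/I/I on L5; bus BusRdX; mem=20
  op2 P0: load  L2 → E/I/I/I on L2; bus BusRd; mem=70
  op3 P3: load  L2 → S/I/I/S on L2; bus BusRd; mem=70
  op4 P1: store L2 := 45 → I/M/I/I on L2; bus BusRdX; mem=70
  op5 P3: load  L7 → I/I/I/E on L7; bus BusRd; mem=70
  op6 P2: load  L2 → I/O/S/I on L2; bus BusRd; mem=70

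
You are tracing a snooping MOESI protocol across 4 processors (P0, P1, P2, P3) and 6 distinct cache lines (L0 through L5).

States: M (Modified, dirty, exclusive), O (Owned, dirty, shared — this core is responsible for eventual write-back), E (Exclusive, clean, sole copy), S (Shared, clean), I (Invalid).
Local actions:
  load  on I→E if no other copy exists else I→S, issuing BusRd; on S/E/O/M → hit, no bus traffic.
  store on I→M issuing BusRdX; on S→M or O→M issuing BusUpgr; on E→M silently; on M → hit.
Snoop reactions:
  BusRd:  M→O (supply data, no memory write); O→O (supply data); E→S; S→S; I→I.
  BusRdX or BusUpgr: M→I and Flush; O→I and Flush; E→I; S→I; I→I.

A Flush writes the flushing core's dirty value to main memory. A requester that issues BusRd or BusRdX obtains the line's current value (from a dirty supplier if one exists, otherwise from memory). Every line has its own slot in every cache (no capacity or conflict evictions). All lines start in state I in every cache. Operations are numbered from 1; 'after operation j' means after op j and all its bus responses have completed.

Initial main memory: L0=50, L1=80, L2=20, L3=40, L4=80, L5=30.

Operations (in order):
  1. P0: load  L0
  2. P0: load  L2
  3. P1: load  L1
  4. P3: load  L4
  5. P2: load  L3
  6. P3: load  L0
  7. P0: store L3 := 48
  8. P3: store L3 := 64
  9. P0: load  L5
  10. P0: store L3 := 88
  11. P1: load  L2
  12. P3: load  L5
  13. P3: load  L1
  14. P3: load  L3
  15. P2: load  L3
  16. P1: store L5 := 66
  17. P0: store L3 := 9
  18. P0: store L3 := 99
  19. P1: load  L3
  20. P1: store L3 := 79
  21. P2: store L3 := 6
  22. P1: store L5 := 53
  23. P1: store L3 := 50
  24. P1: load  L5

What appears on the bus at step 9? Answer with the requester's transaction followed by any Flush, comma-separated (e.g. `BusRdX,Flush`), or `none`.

bus = BusRd

step 1: P0: load  L0  ⟶  EIII  (L0)  txn=BusRd  M[L0]=50
step 2: P0: load  L2  ⟶  EIII  (L2)  txn=BusRd  M[L2]=20
step 3: P1: load  L1  ⟶  IEII  (L1)  txn=BusRd  M[L1]=80
step 4: P3: load  L4  ⟶  IIIE  (L4)  txn=BusRd  M[L4]=80
step 5: P2: load  L3  ⟶  IIEI  (L3)  txn=BusRd  M[L3]=40
step 6: P3: load  L0  ⟶  SIIS  (L0)  txn=BusRd  M[L0]=50
step 7: P0: store L3 := 48  ⟶  MIII  (L3)  txn=BusRdX  M[L3]=40
step 8: P3: store L3 := 64  ⟶  IIIM  (L3)  txn=BusRdX+Flush  M[L3]=48
step 9: P0: load  L5  ⟶  EIII  (L5)  txn=BusRd  M[L5]=30
step 10: P0: store L3 := 88  ⟶  MIII  (L3)  txn=BusRdX+Flush  M[L3]=64
step 11: P1: load  L2  ⟶  SSII  (L2)  txn=BusRd  M[L2]=20
step 12: P3: load  L5  ⟶  SIIS  (L5)  txn=BusRd  M[L5]=30
step 13: P3: load  L1  ⟶  ISIS  (L1)  txn=BusRd  M[L1]=80
step 14: P3: load  L3  ⟶  OIIS  (L3)  txn=BusRd  M[L3]=64
step 15: P2: load  L3  ⟶  OISS  (L3)  txn=BusRd  M[L3]=64
step 16: P1: store L5 := 66  ⟶  IMII  (L5)  txn=BusRdX  M[L5]=30
step 17: P0: store L3 := 9  ⟶  MIII  (L3)  txn=BusUpgr  M[L3]=64
step 18: P0: store L3 := 99  ⟶  MIII  (L3)  txn=∅  M[L3]=64
step 19: P1: load  L3  ⟶  OSII  (L3)  txn=BusRd  M[L3]=64
step 20: P1: store L3 := 79  ⟶  IMII  (L3)  txn=BusUpgr+Flush  M[L3]=99
step 21: P2: store L3 := 6  ⟶  IIMI  (L3)  txn=BusRdX+Flush  M[L3]=79
step 22: P1: store L5 := 53  ⟶  IMII  (L5)  txn=∅  M[L5]=30
step 23: P1: store L3 := 50  ⟶  IMII  (L3)  txn=BusRdX+Flush  M[L3]=6
step 24: P1: load  L5  ⟶  IMII  (L5)  txn=∅  M[L5]=30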